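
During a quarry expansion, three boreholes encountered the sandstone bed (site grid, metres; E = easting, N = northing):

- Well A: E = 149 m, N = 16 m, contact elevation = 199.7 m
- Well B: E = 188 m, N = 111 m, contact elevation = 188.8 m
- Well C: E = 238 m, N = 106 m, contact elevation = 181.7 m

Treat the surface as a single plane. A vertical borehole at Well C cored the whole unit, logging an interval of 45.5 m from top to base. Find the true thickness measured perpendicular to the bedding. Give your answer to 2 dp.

44.95 m

Two edge vectors: Well A→Well B = (39, 95, -10.9), Well A→Well C = (89, 90, -18).
Normal n = (Well A→Well B) × (Well A→Well C) = (-729, -268.1, -4945).
So ∂z/∂E = −n_x/n_z = −0.14742 and ∂z/∂N = −n_y/n_z = −0.05422.
|∇z| = √(a²+b²) = 0.15707, so dip δ = arctan(0.15707) = 8.93°.
True thickness = vertical thickness × cos δ = 45.5 × cos 8.93° = 44.95 m.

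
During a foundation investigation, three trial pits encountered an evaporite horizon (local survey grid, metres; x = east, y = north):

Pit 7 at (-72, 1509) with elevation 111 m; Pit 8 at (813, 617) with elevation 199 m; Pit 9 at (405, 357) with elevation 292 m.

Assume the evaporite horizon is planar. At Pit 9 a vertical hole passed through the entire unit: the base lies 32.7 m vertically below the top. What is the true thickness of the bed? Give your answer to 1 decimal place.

31.9 m

Two edge vectors: Pit 7→Pit 8 = (885, -892, 88), Pit 7→Pit 9 = (477, -1152, 181).
Normal n = (Pit 7→Pit 8) × (Pit 7→Pit 9) = (-60076, -118209, -594036).
So ∂z/∂x = −n_x/n_z = −0.10113 and ∂z/∂y = −n_y/n_z = −0.19899.
|∇z| = √(a²+b²) = 0.22322, so dip δ = arctan(0.22322) = 12.58°.
True thickness = vertical thickness × cos δ = 32.7 × cos 12.58° = 31.9 m.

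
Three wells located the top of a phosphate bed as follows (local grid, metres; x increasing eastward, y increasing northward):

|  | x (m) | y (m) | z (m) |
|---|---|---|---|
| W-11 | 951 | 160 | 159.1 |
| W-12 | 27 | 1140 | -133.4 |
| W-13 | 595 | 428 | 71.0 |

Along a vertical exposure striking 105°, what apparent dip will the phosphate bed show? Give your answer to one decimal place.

7.6°

Two edge vectors: W-11→W-12 = (-924, 980, -292.5), W-11→W-13 = (-356, 268, -88.1).
Normal n = (W-11→W-12) × (W-11→W-13) = (-7948, 22725.6, 101248).
So ∂z/∂x = −n_x/n_z = 0.07850 and ∂z/∂y = −n_y/n_z = −0.22445.
Unit vector along 105° is (sin 105°, cos 105°) = (0.9659, -0.2588).
Slope in that direction = a·(0.9659) + b·(-0.2588) = 0.13392.
Apparent dip = arctan|0.13392| = 7.6° (true dip is 13.4°, so apparent ≤ true as expected).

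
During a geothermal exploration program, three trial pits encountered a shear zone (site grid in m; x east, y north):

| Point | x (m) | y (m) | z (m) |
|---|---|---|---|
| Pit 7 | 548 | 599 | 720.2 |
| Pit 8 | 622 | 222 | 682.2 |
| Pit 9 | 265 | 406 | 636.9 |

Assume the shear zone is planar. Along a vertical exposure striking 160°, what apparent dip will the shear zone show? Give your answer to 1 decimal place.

Two edge vectors: Pit 7→Pit 8 = (74, -377, -38), Pit 7→Pit 9 = (-283, -193, -83.3).
Normal n = (Pit 7→Pit 8) × (Pit 7→Pit 9) = (24070.1, 16918.2, -120973).
So ∂z/∂x = −n_x/n_z = 0.19897 and ∂z/∂y = −n_y/n_z = 0.13985.
Unit vector along 160° is (sin 160°, cos 160°) = (0.3420, -0.9397).
Slope in that direction = a·(0.3420) + b·(-0.9397) = −0.06336.
Apparent dip = arctan|0.06336| = 3.6° (true dip is 13.7°, so apparent ≤ true as expected).

3.6°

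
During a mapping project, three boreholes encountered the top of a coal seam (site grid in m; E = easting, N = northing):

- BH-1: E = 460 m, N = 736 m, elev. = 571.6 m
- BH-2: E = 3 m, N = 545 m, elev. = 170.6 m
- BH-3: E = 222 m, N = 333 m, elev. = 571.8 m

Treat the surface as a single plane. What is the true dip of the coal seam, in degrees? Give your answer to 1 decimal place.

Let the plane be z = a·E + b·N + c.
BH-2−BH-1: −457a − 191b = −401;  BH-3−BH-1: −238a − 403b = 0.2.
Solving gives a = 1.16529, b = −0.68868.
Gradient magnitude |∇z| = √(a² + b²) = √(1.35791 + 0.47429) = 1.35358.
True dip = arctan(1.35358) = 53.5°, dipping toward WNW (azimuth ≈ 301°).

53.5°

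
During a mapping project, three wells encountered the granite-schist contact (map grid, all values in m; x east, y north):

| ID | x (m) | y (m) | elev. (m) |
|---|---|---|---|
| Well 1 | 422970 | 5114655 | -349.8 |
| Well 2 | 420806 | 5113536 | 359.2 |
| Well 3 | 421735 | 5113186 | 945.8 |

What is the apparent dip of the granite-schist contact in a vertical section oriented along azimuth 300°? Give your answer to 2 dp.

36.25°

Two edge vectors: Well 1→Well 2 = (-2164, -1119, 709), Well 1→Well 3 = (-1235, -1469, 1295.6).
Normal n = (Well 1→Well 2) × (Well 1→Well 3) = (-408255.4, 1928063.4, 1796951).
So ∂z/∂x = −n_x/n_z = 0.22719 and ∂z/∂y = −n_y/n_z = −1.07296.
Unit vector along 300° is (sin 300°, cos 300°) = (-0.8660, 0.5000).
Slope in that direction = a·(-0.8660) + b·(0.5000) = −0.73324.
Apparent dip = arctan|0.73324| = 36.25° (true dip is 47.6°, so apparent ≤ true as expected).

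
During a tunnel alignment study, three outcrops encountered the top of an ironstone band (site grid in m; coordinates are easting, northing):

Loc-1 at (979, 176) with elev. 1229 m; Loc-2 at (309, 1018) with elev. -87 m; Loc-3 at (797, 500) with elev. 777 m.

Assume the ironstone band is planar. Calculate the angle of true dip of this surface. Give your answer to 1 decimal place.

Let the plane be z = a·easting + b·northing + c.
Loc-2−Loc-1: −670a + 842b = −1316;  Loc-3−Loc-1: −182a + 324b = −452.
Solving gives a = 0.71746, b = −0.99204.
Gradient magnitude |∇z| = √(a² + b²) = √(0.51475 + 0.98415) = 1.22430.
True dip = arctan(1.22430) = 50.8°, dipping toward NW (azimuth ≈ 324°).

50.8°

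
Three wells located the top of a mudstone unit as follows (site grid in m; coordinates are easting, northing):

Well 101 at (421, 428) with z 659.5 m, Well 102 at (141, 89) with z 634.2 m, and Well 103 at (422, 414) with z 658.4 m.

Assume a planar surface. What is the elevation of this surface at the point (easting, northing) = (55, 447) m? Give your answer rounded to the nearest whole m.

663 m

Two edge vectors: Well 101→Well 102 = (-280, -339, -25.3), Well 101→Well 103 = (1, -14, -1.1).
Normal n = (Well 101→Well 102) × (Well 101→Well 103) = (18.7, -333.3, 4259).
So ∂z/∂easting = −n_x/n_z = −0.00439 and ∂z/∂northing = −n_y/n_z = 0.07826.
Intercept c from Well 101: 659.5 + 1.85 − 33.49 = 627.85.
At (55, 447): z = −0.2 + 35.0 + 627.85 = 662.6 m.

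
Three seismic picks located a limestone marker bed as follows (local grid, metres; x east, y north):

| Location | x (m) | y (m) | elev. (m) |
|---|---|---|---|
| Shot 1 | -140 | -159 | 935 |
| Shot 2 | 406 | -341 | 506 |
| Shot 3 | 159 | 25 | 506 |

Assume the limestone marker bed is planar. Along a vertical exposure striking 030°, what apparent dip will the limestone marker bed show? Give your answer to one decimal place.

47.7°

Let the plane be z = a·x + b·y + c.
Shot 2−Shot 1: 546a − 182b = −429;  Shot 3−Shot 1: 299a + 184b = −429.
Solving gives a = −1.01377, b = −0.68415.
Unit vector along 030° is (sin 30°, cos 30°) = (0.5000, 0.8660).
Slope in that direction = a·(0.5000) + b·(0.8660) = −1.09938.
Apparent dip = arctan|1.09938| = 47.7° (true dip is 50.7°, so apparent ≤ true as expected).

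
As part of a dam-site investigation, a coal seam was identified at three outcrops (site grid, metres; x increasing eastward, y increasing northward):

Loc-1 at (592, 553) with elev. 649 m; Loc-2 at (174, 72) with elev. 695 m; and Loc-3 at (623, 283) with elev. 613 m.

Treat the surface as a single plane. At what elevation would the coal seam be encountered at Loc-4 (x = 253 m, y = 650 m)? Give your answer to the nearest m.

Let the plane be z = a·x + b·y + c.
Loc-2−Loc-1: −418a − 481b = 46;  Loc-3−Loc-1: 31a − 270b = −36.
Solving gives a = −0.23273, b = 0.10661.
Then c = 649 − a·592 − b·553 = 727.82.
At (253, 650): z = −58.9 + 69.3 + 727.82 = 738.2 m.

738 m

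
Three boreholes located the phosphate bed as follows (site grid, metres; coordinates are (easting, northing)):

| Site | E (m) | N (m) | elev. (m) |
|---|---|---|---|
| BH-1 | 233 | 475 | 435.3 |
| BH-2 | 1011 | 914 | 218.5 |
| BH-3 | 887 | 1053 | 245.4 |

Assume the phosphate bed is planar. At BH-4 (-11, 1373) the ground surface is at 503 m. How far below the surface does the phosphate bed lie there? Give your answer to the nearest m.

38 m

Let the plane be z = a·E + b·N + c.
BH-2−BH-1: 778a + 439b = −216.8;  BH-3−BH-1: 654a + 578b = −189.9.
Solving gives a = −0.25799, b = −0.03663.
Then c = 435.3 − a·233 − b·475 = 512.81.
At (-11, 1373): z_contact = 2.8 − 50.3 + 512.81 = 465.4 m.
Depth below ground = 503 − 465.4 = 38 m.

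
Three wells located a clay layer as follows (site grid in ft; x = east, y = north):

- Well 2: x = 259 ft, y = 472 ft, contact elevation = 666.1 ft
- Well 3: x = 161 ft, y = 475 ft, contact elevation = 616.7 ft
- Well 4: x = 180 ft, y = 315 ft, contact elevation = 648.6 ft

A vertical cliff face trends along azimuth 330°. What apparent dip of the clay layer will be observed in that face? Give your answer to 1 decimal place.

Let the plane be z = a·x + b·y + c.
Well 3−Well 2: −98a + 3b = −49.4;  Well 4−Well 2: −79a − 157b = −17.5.
Solving gives a = 0.49980, b = −0.14002.
Unit vector along 330° is (sin 330°, cos 330°) = (-0.5000, 0.8660).
Slope in that direction = a·(-0.5000) + b·(0.8660) = −0.37116.
Apparent dip = arctan|0.37116| = 20.4° (true dip is 27.4°, so apparent ≤ true as expected).

20.4°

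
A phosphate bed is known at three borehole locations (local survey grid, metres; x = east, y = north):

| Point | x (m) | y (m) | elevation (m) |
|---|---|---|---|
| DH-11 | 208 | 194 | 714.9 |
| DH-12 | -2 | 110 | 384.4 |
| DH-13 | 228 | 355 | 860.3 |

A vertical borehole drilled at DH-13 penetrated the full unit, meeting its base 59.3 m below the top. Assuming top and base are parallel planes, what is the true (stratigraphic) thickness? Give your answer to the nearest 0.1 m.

33.2 m

Two edge vectors: DH-11→DH-12 = (-210, -84, -330.5), DH-11→DH-13 = (20, 161, 145.4).
Normal n = (DH-11→DH-12) × (DH-11→DH-13) = (40996.9, 23924, -32130).
So ∂z/∂x = −n_x/n_z = 1.27597 and ∂z/∂y = −n_y/n_z = 0.74460.
|∇z| = √(a²+b²) = 1.47734, so dip δ = arctan(1.47734) = 55.91°.
True thickness = vertical thickness × cos δ = 59.3 × cos 55.91° = 33.2 m.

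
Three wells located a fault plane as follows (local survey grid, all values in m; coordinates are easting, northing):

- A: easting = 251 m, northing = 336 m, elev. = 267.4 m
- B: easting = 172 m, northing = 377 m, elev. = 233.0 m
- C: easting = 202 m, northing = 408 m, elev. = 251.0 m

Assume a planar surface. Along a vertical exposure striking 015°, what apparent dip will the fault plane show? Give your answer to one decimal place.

Two edge vectors: A→B = (-79, 41, -34.4), A→C = (-49, 72, -16.4).
Normal n = (A→B) × (A→C) = (1804.4, 390, -3679).
So ∂z/∂easting = −n_x/n_z = 0.49046 and ∂z/∂northing = −n_y/n_z = 0.10601.
Unit vector along 015° is (sin 15°, cos 15°) = (0.2588, 0.9659).
Slope in that direction = a·(0.2588) + b·(0.9659) = 0.22934.
Apparent dip = arctan|0.22934| = 12.9° (true dip is 26.6°, so apparent ≤ true as expected).

12.9°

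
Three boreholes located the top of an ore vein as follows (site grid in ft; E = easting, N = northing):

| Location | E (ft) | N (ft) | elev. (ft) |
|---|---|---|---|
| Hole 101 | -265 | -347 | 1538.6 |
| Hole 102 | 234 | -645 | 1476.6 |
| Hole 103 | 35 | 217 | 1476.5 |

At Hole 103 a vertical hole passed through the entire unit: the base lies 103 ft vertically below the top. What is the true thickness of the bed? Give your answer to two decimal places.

101.89 ft

Let the plane be z = a·E + b·N + c.
Hole 102−Hole 101: 499a − 298b = −62;  Hole 103−Hole 101: 300a + 564b = −62.1.
Solving gives a = −0.14420, b = −0.03341.
|∇z| = √(a²+b²) = 0.14802, so dip δ = arctan(0.14802) = 8.42°.
True thickness = vertical thickness × cos δ = 103 × cos 8.42° = 101.89 ft.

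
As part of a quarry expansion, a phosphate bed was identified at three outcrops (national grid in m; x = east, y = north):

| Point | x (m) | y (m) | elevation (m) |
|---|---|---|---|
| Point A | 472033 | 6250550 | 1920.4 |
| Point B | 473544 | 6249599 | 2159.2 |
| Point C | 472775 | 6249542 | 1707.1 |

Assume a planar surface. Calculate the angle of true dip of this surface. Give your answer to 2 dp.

39.26°

Two edge vectors: Point A→Point B = (1511, -951, 238.8), Point A→Point C = (742, -1008, -213.3).
Normal n = (Point A→Point B) × (Point A→Point C) = (443558.7, 499485.9, -817446).
So ∂z/∂x = −n_x/n_z = 0.54262 and ∂z/∂y = −n_y/n_z = 0.61103.
Gradient magnitude |∇z| = √(a² + b²) = √(0.29443 + 0.37336) = 0.81719.
True dip = arctan(0.81719) = 39.26°, dipping toward SW (azimuth ≈ 222°).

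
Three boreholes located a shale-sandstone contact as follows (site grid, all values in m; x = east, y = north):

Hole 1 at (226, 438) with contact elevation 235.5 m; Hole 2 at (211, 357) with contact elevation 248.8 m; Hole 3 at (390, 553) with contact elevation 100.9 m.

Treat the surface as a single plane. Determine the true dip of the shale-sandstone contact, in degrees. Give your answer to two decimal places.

39.04°

Let the plane be z = a·x + b·y + c.
Hole 2−Hole 1: −15a − 81b = 13.3;  Hole 3−Hole 1: 164a + 115b = −134.6.
Solving gives a = −0.81089, b = −0.01403.
Gradient magnitude |∇z| = √(a² + b²) = √(0.65755 + 0.00020) = 0.81101.
True dip = arctan(0.81101) = 39.04°, dipping toward E (azimuth ≈ 089°).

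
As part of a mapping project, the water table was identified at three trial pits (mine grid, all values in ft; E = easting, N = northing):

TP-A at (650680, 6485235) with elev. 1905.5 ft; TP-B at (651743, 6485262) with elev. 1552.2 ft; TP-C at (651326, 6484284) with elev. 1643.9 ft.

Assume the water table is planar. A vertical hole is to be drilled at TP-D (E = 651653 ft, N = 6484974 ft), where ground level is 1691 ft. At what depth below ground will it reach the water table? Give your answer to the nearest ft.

Let the plane be z = a·E + b·N + c.
TP-B−TP-A: 1063a + 27b = −353.3;  TP-C−TP-A: 646a − 951b = −261.6.
Solving gives a = −0.33359249, b = 0.04847451.
Then c = 1905.5 − a·650680 − b·6485235 = −95401.10.
At (651653, 6484974): z_contact = −217386.5 + 314355.9 − 95401.10 = 1568.3 ft.
Depth below ground = 1691 − 1568.3 = 123 ft.

123 ft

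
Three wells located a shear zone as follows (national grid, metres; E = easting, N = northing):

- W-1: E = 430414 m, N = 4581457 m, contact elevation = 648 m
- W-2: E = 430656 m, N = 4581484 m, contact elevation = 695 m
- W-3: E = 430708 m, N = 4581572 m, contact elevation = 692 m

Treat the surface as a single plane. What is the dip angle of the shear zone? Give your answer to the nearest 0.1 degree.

Two edge vectors: W-1→W-2 = (242, 27, 47), W-1→W-3 = (294, 115, 44).
Normal n = (W-1→W-2) × (W-1→W-3) = (-4217, 3170, 19892).
So ∂z/∂E = −n_x/n_z = 0.21199 and ∂z/∂N = −n_y/n_z = −0.15936.
Gradient magnitude |∇z| = √(a² + b²) = √(0.04494 + 0.02540) = 0.26521.
True dip = arctan(0.26521) = 14.9°, dipping toward NW (azimuth ≈ 307°).

14.9°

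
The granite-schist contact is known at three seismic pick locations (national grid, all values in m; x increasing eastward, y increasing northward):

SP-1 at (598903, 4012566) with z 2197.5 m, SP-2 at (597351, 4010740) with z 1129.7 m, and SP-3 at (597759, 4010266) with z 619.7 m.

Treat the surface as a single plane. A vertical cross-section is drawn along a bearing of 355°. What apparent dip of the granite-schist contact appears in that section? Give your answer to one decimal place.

Let the plane be z = a·x + b·y + c.
SP-2−SP-1: −1552a − 1826b = −1067.8;  SP-3−SP-1: −1144a − 2300b = −1577.8.
Solving gives a = −0.28712, b = 0.82881.
Unit vector along 355° is (sin 355°, cos 355°) = (-0.0872, 0.9962).
Slope in that direction = a·(-0.0872) + b·(0.9962) = 0.85068.
Apparent dip = arctan|0.85068| = 40.4° (true dip is 41.3°, so apparent ≤ true as expected).

40.4°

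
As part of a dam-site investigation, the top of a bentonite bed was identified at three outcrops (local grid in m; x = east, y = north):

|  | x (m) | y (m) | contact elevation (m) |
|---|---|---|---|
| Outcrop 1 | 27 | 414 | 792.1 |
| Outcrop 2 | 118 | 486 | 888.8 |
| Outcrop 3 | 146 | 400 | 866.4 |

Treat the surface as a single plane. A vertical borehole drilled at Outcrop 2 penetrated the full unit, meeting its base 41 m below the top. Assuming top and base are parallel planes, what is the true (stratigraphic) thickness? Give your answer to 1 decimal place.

31.5 m

Two edge vectors: Outcrop 1→Outcrop 2 = (91, 72, 96.7), Outcrop 1→Outcrop 3 = (119, -14, 74.3).
Normal n = (Outcrop 1→Outcrop 2) × (Outcrop 1→Outcrop 3) = (6703.4, 4746, -9842).
So ∂z/∂x = −n_x/n_z = 0.68110 and ∂z/∂y = −n_y/n_z = 0.48222.
|∇z| = √(a²+b²) = 0.83453, so dip δ = arctan(0.83453) = 39.85°.
True thickness = vertical thickness × cos δ = 41 × cos 39.85° = 31.5 m.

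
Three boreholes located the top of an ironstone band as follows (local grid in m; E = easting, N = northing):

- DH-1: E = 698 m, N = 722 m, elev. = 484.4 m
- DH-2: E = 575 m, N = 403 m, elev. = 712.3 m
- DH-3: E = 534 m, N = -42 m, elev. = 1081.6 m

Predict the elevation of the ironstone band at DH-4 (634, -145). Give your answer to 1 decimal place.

Two edge vectors: DH-1→DH-2 = (-123, -319, 227.9), DH-1→DH-3 = (-164, -764, 597.2).
Normal n = (DH-1→DH-2) × (DH-1→DH-3) = (-16391.2, 36080, 41656).
So ∂z/∂E = −n_x/n_z = 0.39349 and ∂z/∂N = −n_y/n_z = −0.86614.
Intercept c from DH-1: 484.4 − 274.66 + 625.35 = 835.10.
At (634, -145): z = 249.5 + 125.6 + 835.10 = 1210.2 m.

1210.2 m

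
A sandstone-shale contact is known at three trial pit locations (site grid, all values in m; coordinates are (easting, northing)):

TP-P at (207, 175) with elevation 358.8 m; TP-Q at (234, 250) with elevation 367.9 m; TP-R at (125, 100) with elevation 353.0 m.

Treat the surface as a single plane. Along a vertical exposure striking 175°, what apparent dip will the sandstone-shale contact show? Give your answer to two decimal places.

Two edge vectors: TP-P→TP-Q = (27, 75, 9.1), TP-P→TP-R = (-82, -75, -5.8).
Normal n = (TP-P→TP-Q) × (TP-P→TP-R) = (247.5, -589.6, 4125).
So ∂z/∂E = −n_x/n_z = −0.06000 and ∂z/∂N = −n_y/n_z = 0.14293.
Unit vector along 175° is (sin 175°, cos 175°) = (0.0872, -0.9962).
Slope in that direction = a·(0.0872) + b·(-0.9962) = −0.14762.
Apparent dip = arctan|0.14762| = 8.40° (true dip is 8.8°, so apparent ≤ true as expected).

8.40°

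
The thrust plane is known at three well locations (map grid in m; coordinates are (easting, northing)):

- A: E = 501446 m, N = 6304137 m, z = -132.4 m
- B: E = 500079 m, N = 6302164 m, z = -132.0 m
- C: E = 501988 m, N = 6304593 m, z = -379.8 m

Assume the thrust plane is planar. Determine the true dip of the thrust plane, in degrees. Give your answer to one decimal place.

53.1°

Let the plane be z = a·E + b·N + c.
B−A: −1367a − 1973b = 0.4;  C−A: 542a + 456b = −247.4.
Solving gives a = −1.09400, b = 0.75778.
Gradient magnitude |∇z| = √(a² + b²) = √(1.19683 + 0.57423) = 1.33081.
True dip = arctan(1.33081) = 53.1°, dipping toward SE (azimuth ≈ 125°).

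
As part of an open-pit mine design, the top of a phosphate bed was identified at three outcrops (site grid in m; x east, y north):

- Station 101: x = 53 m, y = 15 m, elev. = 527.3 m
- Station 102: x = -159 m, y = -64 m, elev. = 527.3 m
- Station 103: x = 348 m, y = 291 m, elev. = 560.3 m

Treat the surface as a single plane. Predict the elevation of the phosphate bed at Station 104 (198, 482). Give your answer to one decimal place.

609.4 m

Two edge vectors: Station 101→Station 102 = (-212, -79, 0), Station 101→Station 103 = (295, 276, 33).
Normal n = (Station 101→Station 102) × (Station 101→Station 103) = (-2607, 6996, -35207).
So ∂z/∂x = −n_x/n_z = −0.07405 and ∂z/∂y = −n_y/n_z = 0.19871.
Intercept c from Station 101: 527.3 + 3.92 − 2.98 = 528.24.
At (198, 482): z = −14.7 + 95.8 + 528.24 = 609.4 m.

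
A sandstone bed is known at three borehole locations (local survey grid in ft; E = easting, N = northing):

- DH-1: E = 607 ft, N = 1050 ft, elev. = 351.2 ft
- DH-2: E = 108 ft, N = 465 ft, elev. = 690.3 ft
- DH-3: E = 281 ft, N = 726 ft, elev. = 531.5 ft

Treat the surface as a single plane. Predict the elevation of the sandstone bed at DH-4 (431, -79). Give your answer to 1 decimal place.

Two edge vectors: DH-1→DH-2 = (-499, -585, 339.1), DH-1→DH-3 = (-326, -324, 180.3).
Normal n = (DH-1→DH-2) × (DH-1→DH-3) = (4392.9, -20576.9, -29034).
So ∂z/∂E = −n_x/n_z = 0.151302 and ∂z/∂N = −n_y/n_z = −0.708717.
Intercept c from DH-1: 351.2 − 91.84 + 744.15 = 1003.51.
At (431, -79): z = 65.2 + 56.0 + 1003.51 = 1124.7 ft.

1124.7 ft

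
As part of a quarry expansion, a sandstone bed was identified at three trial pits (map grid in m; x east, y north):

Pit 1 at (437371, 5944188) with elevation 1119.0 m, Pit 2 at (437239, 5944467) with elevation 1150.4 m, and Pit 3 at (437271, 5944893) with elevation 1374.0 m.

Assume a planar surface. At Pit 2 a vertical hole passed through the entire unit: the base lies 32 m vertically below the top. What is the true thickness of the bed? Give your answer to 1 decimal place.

Let the plane be z = a·x + b·y + c.
Pit 2−Pit 1: −132a + 279b = 31.4;  Pit 3−Pit 1: −100a + 705b = 255.
Solving gives a = 0.75212, b = 0.46839.
|∇z| = √(a²+b²) = 0.88604, so dip δ = arctan(0.88604) = 41.54°.
True thickness = vertical thickness × cos δ = 32 × cos 41.54° = 24.0 m.

24.0 m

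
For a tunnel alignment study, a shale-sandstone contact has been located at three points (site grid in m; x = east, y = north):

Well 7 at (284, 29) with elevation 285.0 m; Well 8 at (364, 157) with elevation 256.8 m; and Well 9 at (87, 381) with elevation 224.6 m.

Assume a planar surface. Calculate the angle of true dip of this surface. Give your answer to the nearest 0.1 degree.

11.2°

Let the plane be z = a·x + b·y + c.
Well 8−Well 7: 80a + 128b = −28.2;  Well 9−Well 7: −197a + 352b = −60.4.
Solving gives a = −0.04113, b = −0.19461.
Gradient magnitude |∇z| = √(a² + b²) = √(0.00169 + 0.03787) = 0.19891.
True dip = arctan(0.19891) = 11.2°, dipping toward NNE (azimuth ≈ 012°).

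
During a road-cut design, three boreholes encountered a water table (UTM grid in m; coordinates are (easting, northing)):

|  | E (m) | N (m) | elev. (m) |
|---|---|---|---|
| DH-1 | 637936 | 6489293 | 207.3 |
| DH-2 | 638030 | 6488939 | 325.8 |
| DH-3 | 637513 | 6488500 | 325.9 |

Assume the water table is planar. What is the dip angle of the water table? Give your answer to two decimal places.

Two edge vectors: DH-1→DH-2 = (94, -354, 118.5), DH-1→DH-3 = (-423, -793, 118.6).
Normal n = (DH-1→DH-2) × (DH-1→DH-3) = (51986.1, -61273.9, -224284).
So ∂z/∂E = −n_x/n_z = 0.23179 and ∂z/∂N = −n_y/n_z = −0.27320.
Gradient magnitude |∇z| = √(a² + b²) = √(0.05373 + 0.07464) = 0.35828.
True dip = arctan(0.35828) = 19.71°, dipping toward NW (azimuth ≈ 320°).

19.71°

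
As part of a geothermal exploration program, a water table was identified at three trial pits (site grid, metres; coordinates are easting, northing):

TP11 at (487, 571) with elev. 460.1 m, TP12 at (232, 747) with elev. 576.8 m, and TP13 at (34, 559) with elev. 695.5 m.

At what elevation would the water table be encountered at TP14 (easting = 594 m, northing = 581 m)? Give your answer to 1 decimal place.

Two edge vectors: TP11→TP12 = (-255, 176, 116.7), TP11→TP13 = (-453, -12, 235.4).
Normal n = (TP11→TP12) × (TP11→TP13) = (42830.8, 7161.9, 82788).
So ∂z/∂easting = −n_x/n_z = −0.51736 and ∂z/∂northing = −n_y/n_z = −0.08651.
Intercept c from TP11: 460.1 + 251.95 + 49.40 = 761.45.
At (594, 581): z = −307.3 − 50.3 + 761.45 = 403.9 m.

403.9 m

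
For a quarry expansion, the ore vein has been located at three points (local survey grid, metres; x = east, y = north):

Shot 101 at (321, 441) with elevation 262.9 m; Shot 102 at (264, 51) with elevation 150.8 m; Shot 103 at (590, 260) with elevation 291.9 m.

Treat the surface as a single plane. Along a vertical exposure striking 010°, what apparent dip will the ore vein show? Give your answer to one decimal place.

Two edge vectors: Shot 101→Shot 102 = (-57, -390, -112.1), Shot 101→Shot 103 = (269, -181, 29).
Normal n = (Shot 101→Shot 102) × (Shot 101→Shot 103) = (-31600.1, -28501.9, 115227).
So ∂z/∂x = −n_x/n_z = 0.27424 and ∂z/∂y = −n_y/n_z = 0.24735.
Unit vector along 010° is (sin 10°, cos 10°) = (0.1736, 0.9848).
Slope in that direction = a·(0.1736) + b·(0.9848) = 0.29122.
Apparent dip = arctan|0.29122| = 16.2° (true dip is 20.3°, so apparent ≤ true as expected).

16.2°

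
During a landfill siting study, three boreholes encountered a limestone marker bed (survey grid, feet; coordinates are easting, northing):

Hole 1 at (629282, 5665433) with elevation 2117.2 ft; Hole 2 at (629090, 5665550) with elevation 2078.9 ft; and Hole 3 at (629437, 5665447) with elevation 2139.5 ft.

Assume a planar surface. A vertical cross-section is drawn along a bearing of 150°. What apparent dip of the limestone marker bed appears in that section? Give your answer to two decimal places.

8.21°

Two edge vectors: Hole 1→Hole 2 = (-192, 117, -38.3), Hole 1→Hole 3 = (155, 14, 22.3).
Normal n = (Hole 1→Hole 2) × (Hole 1→Hole 3) = (3145.3, -1654.9, -20823).
So ∂z/∂easting = −n_x/n_z = 0.15105 and ∂z/∂northing = −n_y/n_z = −0.07947.
Unit vector along 150° is (sin 150°, cos 150°) = (0.5000, -0.8660).
Slope in that direction = a·(0.5000) + b·(-0.8660) = 0.14435.
Apparent dip = arctan|0.14435| = 8.21° (true dip is 9.7°, so apparent ≤ true as expected).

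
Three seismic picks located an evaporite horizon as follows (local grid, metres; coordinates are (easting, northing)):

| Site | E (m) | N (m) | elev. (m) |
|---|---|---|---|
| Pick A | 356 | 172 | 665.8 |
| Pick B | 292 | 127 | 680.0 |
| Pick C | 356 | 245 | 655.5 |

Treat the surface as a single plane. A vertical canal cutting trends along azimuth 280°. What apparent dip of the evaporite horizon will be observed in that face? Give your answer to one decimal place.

Two edge vectors: Pick A→Pick B = (-64, -45, 14.2), Pick A→Pick C = (0, 73, -10.3).
Normal n = (Pick A→Pick B) × (Pick A→Pick C) = (-573.1, -659.2, -4672).
So ∂z/∂E = −n_x/n_z = −0.12267 and ∂z/∂N = −n_y/n_z = −0.14110.
Unit vector along 280° is (sin 280°, cos 280°) = (-0.9848, 0.1736).
Slope in that direction = a·(-0.9848) + b·(0.1736) = 0.09630.
Apparent dip = arctan|0.09630| = 5.5° (true dip is 10.6°, so apparent ≤ true as expected).

5.5°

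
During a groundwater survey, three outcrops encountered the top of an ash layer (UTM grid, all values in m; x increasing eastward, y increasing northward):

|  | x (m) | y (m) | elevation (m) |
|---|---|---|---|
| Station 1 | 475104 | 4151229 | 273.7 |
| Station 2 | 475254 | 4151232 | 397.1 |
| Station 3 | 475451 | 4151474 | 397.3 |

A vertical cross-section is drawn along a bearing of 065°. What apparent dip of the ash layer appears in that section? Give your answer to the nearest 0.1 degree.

25.2°

Two edge vectors: Station 1→Station 2 = (150, 3, 123.4), Station 1→Station 3 = (347, 245, 123.6).
Normal n = (Station 1→Station 2) × (Station 1→Station 3) = (-29862.2, 24279.8, 35709).
So ∂z/∂x = −n_x/n_z = 0.83627 and ∂z/∂y = −n_y/n_z = −0.67994.
Unit vector along 065° is (sin 65°, cos 65°) = (0.9063, 0.4226).
Slope in that direction = a·(0.9063) + b·(0.4226) = 0.47056.
Apparent dip = arctan|0.47056| = 25.2° (true dip is 47.1°, so apparent ≤ true as expected).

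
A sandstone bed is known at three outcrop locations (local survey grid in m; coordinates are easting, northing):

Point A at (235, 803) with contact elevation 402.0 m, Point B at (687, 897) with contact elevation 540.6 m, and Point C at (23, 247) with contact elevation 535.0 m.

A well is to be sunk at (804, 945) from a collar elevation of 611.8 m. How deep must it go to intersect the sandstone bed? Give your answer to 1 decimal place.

Let the plane be z = a·easting + b·northing + c.
Point B−Point A: 452a + 94b = 138.6;  Point C−Point A: −212a − 556b = 133.
Solving gives a = 0.38708, b = −0.38680.
Then c = 402 − a·235 − b·803 = 621.64.
At (804, 945): z_contact = 311.21 − 365.53 + 621.64 = 567.32 m.
Depth below ground = 611.8 − 567.32 = 44.5 m.

44.5 m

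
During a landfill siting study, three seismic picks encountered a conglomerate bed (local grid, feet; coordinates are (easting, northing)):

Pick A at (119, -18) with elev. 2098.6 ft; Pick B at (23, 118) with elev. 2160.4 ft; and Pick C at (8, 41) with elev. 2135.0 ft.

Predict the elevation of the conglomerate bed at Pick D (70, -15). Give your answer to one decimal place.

2106.4 ft

Two edge vectors: Pick A→Pick B = (-96, 136, 61.8), Pick A→Pick C = (-111, 59, 36.4).
Normal n = (Pick A→Pick B) × (Pick A→Pick C) = (1304.2, -3365.4, 9432).
So ∂z/∂E = −n_x/n_z = −0.13827 and ∂z/∂N = −n_y/n_z = 0.35681.
Intercept c from Pick A: 2098.6 + 16.45 + 6.42 = 2121.48.
At (70, -15): z = −9.7 − 5.4 + 2121.48 = 2106.4 ft.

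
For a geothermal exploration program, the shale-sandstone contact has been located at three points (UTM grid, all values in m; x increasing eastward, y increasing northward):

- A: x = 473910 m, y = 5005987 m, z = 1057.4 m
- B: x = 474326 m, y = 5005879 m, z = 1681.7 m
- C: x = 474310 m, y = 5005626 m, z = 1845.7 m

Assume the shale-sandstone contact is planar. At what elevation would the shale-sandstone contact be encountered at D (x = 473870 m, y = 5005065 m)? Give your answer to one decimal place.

Two edge vectors: A→B = (416, -108, 624.3), A→C = (400, -361, 788.3).
Normal n = (A→B) × (A→C) = (140235.9, -78212.8, -106976).
So ∂z/∂x = −n_x/n_z = 1.310909924 and ∂z/∂y = −n_y/n_z = −0.731124738.
Intercept c from A: 1057.4 − 621253.32 + 3660000.94 = 3039805.01.
At (473870, 5005065): z = 621200.9 − 3659326.8 + 3039805.01 = 1679.1 m.

1679.1 m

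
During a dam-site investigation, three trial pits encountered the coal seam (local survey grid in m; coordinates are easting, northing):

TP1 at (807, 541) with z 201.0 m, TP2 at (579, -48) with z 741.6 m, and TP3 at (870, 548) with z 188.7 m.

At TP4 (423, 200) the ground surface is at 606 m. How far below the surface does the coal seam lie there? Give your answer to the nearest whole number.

Let the plane be z = a·easting + b·northing + c.
TP2−TP1: −228a − 589b = 540.6;  TP3−TP1: 63a + 7b = −12.3.
Solving gives a = −0.09745, b = −0.88010.
Then c = 201 − a·807 − b·541 = 755.78.
At (423, 200): z_contact = −41.2 − 176.0 + 755.78 = 538.5 m.
Depth below ground = 606 − 538.5 = 67 m.

67 m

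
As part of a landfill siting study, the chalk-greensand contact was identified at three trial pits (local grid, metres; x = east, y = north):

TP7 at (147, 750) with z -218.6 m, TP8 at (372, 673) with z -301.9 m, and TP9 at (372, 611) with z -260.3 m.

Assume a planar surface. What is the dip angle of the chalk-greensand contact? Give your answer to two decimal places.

Two edge vectors: TP7→TP8 = (225, -77, -83.3), TP7→TP9 = (225, -139, -41.7).
Normal n = (TP7→TP8) × (TP7→TP9) = (-8367.8, -9360, -13950).
So ∂z/∂x = −n_x/n_z = −0.59984 and ∂z/∂y = −n_y/n_z = −0.67097.
Gradient magnitude |∇z| = √(a² + b²) = √(0.35981 + 0.45020) = 0.90000.
True dip = arctan(0.90000) = 41.99°, dipping toward NE (azimuth ≈ 042°).

41.99°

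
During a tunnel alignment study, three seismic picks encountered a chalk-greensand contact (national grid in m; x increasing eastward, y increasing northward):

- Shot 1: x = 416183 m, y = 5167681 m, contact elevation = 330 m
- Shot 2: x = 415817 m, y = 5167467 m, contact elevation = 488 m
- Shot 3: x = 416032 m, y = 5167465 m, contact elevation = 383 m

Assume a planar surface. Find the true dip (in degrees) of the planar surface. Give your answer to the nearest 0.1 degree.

26.4°

Two edge vectors: Shot 1→Shot 2 = (-366, -214, 158), Shot 1→Shot 3 = (-151, -216, 53).
Normal n = (Shot 1→Shot 2) × (Shot 1→Shot 3) = (22786, -4460, 46742).
So ∂z/∂x = −n_x/n_z = −0.48748 and ∂z/∂y = −n_y/n_z = 0.09542.
Gradient magnitude |∇z| = √(a² + b²) = √(0.23764 + 0.00910) = 0.49673.
True dip = arctan(0.49673) = 26.4°, dipping toward E (azimuth ≈ 101°).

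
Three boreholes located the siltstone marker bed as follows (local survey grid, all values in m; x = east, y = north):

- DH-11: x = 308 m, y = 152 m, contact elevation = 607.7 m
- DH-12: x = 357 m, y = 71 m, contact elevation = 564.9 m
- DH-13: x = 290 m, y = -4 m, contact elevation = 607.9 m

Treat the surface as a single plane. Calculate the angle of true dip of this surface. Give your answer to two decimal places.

Let the plane be z = a·x + b·y + c.
DH-12−DH-11: 49a − 81b = −42.8;  DH-13−DH-11: −18a − 156b = 0.2.
Solving gives a = −0.73533, b = 0.08356.
Gradient magnitude |∇z| = √(a² + b²) = √(0.54071 + 0.00698) = 0.74007.
True dip = arctan(0.74007) = 36.50°, dipping toward E (azimuth ≈ 096°).

36.50°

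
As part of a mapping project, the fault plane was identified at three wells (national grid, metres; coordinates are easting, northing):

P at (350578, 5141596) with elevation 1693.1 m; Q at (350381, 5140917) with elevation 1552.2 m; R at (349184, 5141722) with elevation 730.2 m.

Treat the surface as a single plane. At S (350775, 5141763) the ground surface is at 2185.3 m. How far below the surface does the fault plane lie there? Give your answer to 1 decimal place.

354.8 m

Two edge vectors: P→Q = (-197, -679, -140.9), P→R = (-1394, 126, -962.9).
Normal n = (P→Q) × (P→R) = (671562.5, 6723.3, -971348).
So ∂z/∂easting = −n_x/n_z = 0.691371681 and ∂z/∂northing = −n_y/n_z = 0.006921618.
Intercept c from P: 1693.1 − 242379.70 − 35588.16 = −276274.77.
At (350775, 5141763): z_contact = 242515.90 + 35589.32 − 276274.77 = 1830.46 m.
Depth below ground = 2185.3 − 1830.46 = 354.8 m.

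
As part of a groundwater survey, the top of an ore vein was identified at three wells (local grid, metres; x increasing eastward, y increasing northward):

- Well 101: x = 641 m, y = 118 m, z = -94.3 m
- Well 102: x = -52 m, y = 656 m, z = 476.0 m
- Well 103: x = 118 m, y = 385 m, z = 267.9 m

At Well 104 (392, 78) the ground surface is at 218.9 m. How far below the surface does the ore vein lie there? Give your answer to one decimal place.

222.7 m

Two edge vectors: Well 101→Well 102 = (-693, 538, 570.3), Well 101→Well 103 = (-523, 267, 362.2).
Normal n = (Well 101→Well 102) × (Well 101→Well 103) = (42593.5, -47262.3, 96343).
So ∂z/∂x = −n_x/n_z = −0.44210 and ∂z/∂y = −n_y/n_z = 0.49056.
Intercept c from Well 101: -94.3 + 283.39 − 57.89 = 131.20.
At (392, 78): z_contact = −173.30 + 38.26 + 131.20 = -3.84 m.
Depth below ground = 218.9 − (-3.84) = 222.7 m.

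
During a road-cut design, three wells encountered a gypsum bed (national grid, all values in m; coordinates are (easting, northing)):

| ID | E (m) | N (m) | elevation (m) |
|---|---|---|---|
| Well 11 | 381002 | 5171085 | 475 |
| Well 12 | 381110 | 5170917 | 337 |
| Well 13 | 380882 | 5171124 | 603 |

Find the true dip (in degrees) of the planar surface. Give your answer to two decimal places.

45.72°

Two edge vectors: Well 11→Well 12 = (108, -168, -138), Well 11→Well 13 = (-120, 39, 128).
Normal n = (Well 11→Well 12) × (Well 11→Well 13) = (-16122, 2736, -15948).
So ∂z/∂E = −n_x/n_z = −1.01091 and ∂z/∂N = −n_y/n_z = 0.17156.
Gradient magnitude |∇z| = √(a² + b²) = √(1.02194 + 0.02943) = 1.02536.
True dip = arctan(1.02536) = 45.72°, dipping toward E (azimuth ≈ 100°).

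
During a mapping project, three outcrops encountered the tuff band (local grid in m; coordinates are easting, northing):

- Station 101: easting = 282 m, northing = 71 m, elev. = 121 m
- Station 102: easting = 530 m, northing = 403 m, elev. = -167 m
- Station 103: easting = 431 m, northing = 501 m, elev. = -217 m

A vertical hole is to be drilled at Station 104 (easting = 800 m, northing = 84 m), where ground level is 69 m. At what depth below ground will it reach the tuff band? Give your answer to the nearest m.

63 m

Two edge vectors: Station 101→Station 102 = (248, 332, -288), Station 101→Station 103 = (149, 430, -338).
Normal n = (Station 101→Station 102) × (Station 101→Station 103) = (11624, 40912, 57172).
So ∂z/∂easting = −n_x/n_z = −0.20332 and ∂z/∂northing = −n_y/n_z = −0.71560.
Intercept c from Station 101: 121 + 57.34 + 50.81 = 229.14.
At (800, 84): z_contact = −162.7 − 60.1 + 229.14 = 6.4 m.
Depth below ground = 69 − 6.4 = 63 m.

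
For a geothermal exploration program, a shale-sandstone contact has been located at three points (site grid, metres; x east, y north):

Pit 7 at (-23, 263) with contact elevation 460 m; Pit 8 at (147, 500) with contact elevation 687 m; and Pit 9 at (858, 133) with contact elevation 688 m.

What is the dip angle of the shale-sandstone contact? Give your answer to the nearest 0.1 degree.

Let the plane be z = a·x + b·y + c.
Pit 8−Pit 7: 170a + 237b = 227;  Pit 9−Pit 7: 881a − 130b = 228.
Solving gives a = 0.36183, b = 0.69826.
Gradient magnitude |∇z| = √(a² + b²) = √(0.13092 + 0.48757) = 0.78644.
True dip = arctan(0.78644) = 38.2°, dipping toward SSW (azimuth ≈ 207°).

38.2°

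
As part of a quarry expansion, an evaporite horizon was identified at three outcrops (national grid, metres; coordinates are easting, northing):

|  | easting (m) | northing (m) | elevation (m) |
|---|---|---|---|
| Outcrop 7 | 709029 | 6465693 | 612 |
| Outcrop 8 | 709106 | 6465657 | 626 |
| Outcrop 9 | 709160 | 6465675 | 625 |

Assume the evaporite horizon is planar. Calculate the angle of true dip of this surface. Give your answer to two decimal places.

Let the plane be z = a·easting + b·northing + c.
Outcrop 8−Outcrop 7: 77a − 36b = 14;  Outcrop 9−Outcrop 7: 131a − 18b = 13.
Solving gives a = 0.06486, b = −0.25015.
Gradient magnitude |∇z| = √(a² + b²) = √(0.00421 + 0.06258) = 0.25842.
True dip = arctan(0.25842) = 14.49°, dipping toward NNW (azimuth ≈ 345°).

14.49°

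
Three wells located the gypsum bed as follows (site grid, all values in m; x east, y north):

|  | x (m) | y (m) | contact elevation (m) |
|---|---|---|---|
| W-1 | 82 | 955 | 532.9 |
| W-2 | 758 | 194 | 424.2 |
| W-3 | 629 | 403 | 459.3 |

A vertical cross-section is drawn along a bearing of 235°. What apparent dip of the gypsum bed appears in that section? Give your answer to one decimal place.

11.6°

Two edge vectors: W-1→W-2 = (676, -761, -108.7), W-1→W-3 = (547, -552, -73.6).
Normal n = (W-1→W-2) × (W-1→W-3) = (-3992.8, -9705.3, 43115).
So ∂z/∂x = −n_x/n_z = 0.09261 and ∂z/∂y = −n_y/n_z = 0.22510.
Unit vector along 235° is (sin 235°, cos 235°) = (-0.8192, -0.5736).
Slope in that direction = a·(-0.8192) + b·(-0.5736) = −0.20497.
Apparent dip = arctan|0.20497| = 11.6° (true dip is 13.7°, so apparent ≤ true as expected).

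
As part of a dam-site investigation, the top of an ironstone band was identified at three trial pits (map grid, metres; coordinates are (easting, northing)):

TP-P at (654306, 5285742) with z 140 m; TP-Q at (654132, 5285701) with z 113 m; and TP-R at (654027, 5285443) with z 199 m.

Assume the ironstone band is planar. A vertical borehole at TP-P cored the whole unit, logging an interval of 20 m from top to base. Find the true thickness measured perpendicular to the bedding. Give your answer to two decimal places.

17.82 m

Let the plane be z = a·E + b·N + c.
TP-Q−TP-P: −174a − 41b = −27;  TP-R−TP-P: −279a − 299b = 59.
Solving gives a = 0.25851, b = −0.43854.
|∇z| = √(a²+b²) = 0.50906, so dip δ = arctan(0.50906) = 26.98°.
True thickness = vertical thickness × cos δ = 20 × cos 26.98° = 17.82 m.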